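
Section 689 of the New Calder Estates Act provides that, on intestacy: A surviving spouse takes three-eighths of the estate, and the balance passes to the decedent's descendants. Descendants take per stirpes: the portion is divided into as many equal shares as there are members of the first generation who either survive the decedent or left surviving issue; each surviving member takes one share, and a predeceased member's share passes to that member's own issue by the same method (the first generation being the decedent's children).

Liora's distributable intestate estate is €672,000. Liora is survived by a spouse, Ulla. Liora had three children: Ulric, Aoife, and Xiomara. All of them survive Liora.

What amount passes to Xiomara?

Xiomara receives €140,000.

Ulla takes three-eighths of €672,000 = €252,000. The remaining €420,000 passes to the descendants.
The descendants' portion (€420,000) is divided into 3 shares of €140,000: Ulric, Aoife, and Xiomara each take €140,000.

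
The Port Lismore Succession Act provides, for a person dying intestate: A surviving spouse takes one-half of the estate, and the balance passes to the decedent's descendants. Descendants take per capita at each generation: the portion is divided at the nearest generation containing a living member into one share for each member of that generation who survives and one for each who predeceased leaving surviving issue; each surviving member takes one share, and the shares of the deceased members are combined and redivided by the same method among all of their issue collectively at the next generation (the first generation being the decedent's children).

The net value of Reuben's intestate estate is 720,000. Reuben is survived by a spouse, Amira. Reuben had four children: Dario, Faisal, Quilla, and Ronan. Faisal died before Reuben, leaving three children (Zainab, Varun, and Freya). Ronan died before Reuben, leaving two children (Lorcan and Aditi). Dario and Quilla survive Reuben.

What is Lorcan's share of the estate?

Amira takes one-half of 720,000 = 360,000. The remaining 360,000 passes to the descendants.
The descendants' portion (360,000) is divided at the children's generation into 4 shares of 90,000. Dario and Quilla each take 90,000. The 2 shares of the deceased (Faisal and Ronan) are combined into a pool of 180,000.
That pool (180,000) is divided at the grandchildren's generation equally among Zainab, Varun, Freya, Lorcan, and Aditi: 36,000 each.

Lorcan receives 36,000.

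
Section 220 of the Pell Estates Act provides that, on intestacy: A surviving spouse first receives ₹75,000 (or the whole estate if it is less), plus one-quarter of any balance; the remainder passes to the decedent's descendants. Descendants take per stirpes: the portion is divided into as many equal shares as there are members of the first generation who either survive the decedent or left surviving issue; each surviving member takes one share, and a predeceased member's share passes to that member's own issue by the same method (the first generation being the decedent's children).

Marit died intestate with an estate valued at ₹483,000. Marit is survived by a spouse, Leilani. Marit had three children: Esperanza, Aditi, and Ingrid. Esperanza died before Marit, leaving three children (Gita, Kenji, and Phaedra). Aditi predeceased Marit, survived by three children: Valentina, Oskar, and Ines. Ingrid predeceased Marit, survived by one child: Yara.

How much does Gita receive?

Leilani first takes ₹75,000, leaving a balance of ₹408,000. Leilani then takes one-quarter of the balance (₹102,000), for a total of ₹177,000. The remaining ₹306,000 passes to the descendants.
The descendants' portion (₹306,000) is divided into 3 shares of ₹102,000: Esperanza's ₹102,000 share passes to Esperanza's issue; Aditi's ₹102,000 share passes to Aditi's issue; Ingrid's ₹102,000 share passes to Ingrid's issue.
Esperanza's share (₹102,000) is divided into 3 shares of ₹34,000: Gita, Kenji, and Phaedra each take ₹34,000.
Aditi's share (₹102,000) is divided into 3 shares of ₹34,000: Valentina, Oskar, and Ines each take ₹34,000.
Ingrid's share (₹102,000) passes entirely to Yara.

Gita receives ₹34,000.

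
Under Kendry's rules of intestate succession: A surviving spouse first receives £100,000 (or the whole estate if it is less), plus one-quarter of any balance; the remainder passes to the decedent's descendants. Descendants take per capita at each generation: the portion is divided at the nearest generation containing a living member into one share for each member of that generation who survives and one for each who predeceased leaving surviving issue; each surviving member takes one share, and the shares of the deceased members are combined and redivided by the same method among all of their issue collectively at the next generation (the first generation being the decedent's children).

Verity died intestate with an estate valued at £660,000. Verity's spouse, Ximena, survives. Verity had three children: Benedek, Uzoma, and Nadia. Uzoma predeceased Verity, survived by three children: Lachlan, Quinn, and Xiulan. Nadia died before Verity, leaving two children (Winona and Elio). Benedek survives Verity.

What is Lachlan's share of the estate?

Ximena first takes £100,000, leaving a balance of £560,000. Ximena then takes one-quarter of the balance (£140,000), for a total of £240,000. The remaining £420,000 passes to the descendants.
The descendants' portion (£420,000) is divided at the children's generation into 3 shares of £140,000. Benedek takes £140,000. The 2 shares of the deceased (Uzoma and Nadia) are combined into a pool of £280,000.
That pool (£280,000) is divided at the grandchildren's generation equally among Lachlan, Quinn, Xiulan, Winona, and Elio: £56,000 each.

Lachlan receives £56,000.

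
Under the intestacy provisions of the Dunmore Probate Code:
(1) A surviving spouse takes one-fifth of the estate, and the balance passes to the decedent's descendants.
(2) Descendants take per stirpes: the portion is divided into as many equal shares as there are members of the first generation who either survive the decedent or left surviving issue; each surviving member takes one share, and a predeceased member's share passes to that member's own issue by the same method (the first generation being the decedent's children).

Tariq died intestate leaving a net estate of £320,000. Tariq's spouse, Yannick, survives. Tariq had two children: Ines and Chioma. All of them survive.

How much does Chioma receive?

Yannick takes one-fifth of £320,000 = £64,000. The remaining £256,000 passes to the descendants.
The descendants' portion (£256,000) is divided into 2 shares of £128,000: Ines and Chioma each take £128,000.

Chioma receives £128,000.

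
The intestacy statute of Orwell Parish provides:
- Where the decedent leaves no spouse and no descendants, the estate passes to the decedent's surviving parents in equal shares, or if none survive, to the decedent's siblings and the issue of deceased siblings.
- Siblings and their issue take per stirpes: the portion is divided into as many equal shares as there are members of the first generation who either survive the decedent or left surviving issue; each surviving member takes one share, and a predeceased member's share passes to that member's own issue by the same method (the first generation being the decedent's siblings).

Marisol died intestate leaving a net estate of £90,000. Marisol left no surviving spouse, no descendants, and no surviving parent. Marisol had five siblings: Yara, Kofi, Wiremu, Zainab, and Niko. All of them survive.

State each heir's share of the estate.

Yara: £18,000; Kofi: £18,000; Wiremu: £18,000; Zainab: £18,000; Niko: £18,000

The entire £90,000 passes to the siblings and their issue.
That amount (£90,000) is divided into 5 shares of £18,000: Yara, Kofi, Wiremu, Zainab, and Niko each take £18,000.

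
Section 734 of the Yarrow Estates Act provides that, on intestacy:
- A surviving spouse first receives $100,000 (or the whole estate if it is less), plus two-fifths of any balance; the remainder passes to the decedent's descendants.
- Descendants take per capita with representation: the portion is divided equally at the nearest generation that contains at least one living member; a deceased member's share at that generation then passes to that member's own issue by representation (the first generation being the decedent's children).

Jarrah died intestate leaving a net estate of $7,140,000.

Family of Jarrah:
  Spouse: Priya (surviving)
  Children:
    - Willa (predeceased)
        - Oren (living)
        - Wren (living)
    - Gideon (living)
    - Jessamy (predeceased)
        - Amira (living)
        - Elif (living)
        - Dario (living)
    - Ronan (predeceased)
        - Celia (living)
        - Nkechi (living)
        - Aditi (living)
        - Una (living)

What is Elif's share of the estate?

Elif receives $352,000.

Priya first takes $100,000, leaving a balance of $7,040,000. Priya then takes two-fifths of the balance ($2,816,000), for a total of $2,916,000. The remaining $4,224,000 passes to the descendants.
The descendants' portion ($4,224,000) is divided into 4 shares of $1,056,000: Gideon takes $1,056,000; Willa's $1,056,000 share passes to Willa's issue; Jessamy's $1,056,000 share passes to Jessamy's issue; Ronan's $1,056,000 share passes to Ronan's issue.
Willa's share ($1,056,000) is divided into 2 shares of $528,000: Oren and Wren each take $528,000.
Jessamy's share ($1,056,000) is divided into 3 shares of $352,000: Amira, Elif, and Dario each take $352,000.
Ronan's share ($1,056,000) is divided into 4 shares of $264,000: Celia, Nkechi, Aditi, and Una each take $264,000.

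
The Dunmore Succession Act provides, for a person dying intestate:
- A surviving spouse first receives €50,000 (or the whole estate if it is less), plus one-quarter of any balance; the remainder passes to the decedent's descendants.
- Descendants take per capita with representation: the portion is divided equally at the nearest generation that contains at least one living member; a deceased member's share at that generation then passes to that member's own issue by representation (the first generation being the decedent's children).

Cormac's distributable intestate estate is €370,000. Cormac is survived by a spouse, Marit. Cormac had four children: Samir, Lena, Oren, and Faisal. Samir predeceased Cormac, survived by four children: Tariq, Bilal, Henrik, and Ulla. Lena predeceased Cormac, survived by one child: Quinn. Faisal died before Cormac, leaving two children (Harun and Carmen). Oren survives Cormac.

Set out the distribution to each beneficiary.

Marit first takes €50,000, leaving a balance of €320,000. Marit then takes one-quarter of the balance (€80,000), for a total of €130,000. The remaining €240,000 passes to the descendants.
The descendants' portion (€240,000) is divided into 4 shares of €60,000: Oren takes €60,000; Samir's €60,000 share passes to Samir's issue; Lena's €60,000 share passes to Lena's issue; Faisal's €60,000 share passes to Faisal's issue.
Samir's share (€60,000) is divided into 4 shares of €15,000: Tariq, Bilal, Henrik, and Ulla each take €15,000.
Lena's share (€60,000) passes entirely to Quinn.
Faisal's share (€60,000) is divided into 2 shares of €30,000: Harun and Carmen each take €30,000.

Marit: €130,000; Tariq: €15,000; Bilal: €15,000; Henrik: €15,000; Ulla: €15,000; Quinn: €60,000; Oren: €60,000; Harun: €30,000; Carmen: €30,000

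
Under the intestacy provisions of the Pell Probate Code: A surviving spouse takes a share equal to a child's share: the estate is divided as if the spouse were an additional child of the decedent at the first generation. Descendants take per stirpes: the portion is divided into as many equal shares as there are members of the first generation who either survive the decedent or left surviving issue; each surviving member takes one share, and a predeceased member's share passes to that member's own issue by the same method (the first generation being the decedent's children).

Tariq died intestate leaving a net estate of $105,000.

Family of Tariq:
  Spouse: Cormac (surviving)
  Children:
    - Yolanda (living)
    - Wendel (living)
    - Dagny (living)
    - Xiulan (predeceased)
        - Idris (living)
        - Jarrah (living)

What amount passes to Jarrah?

Jarrah receives $10,500.

The spouse counts as an additional share at the children's level, so there are 5 primary shares of $21,000. Cormac takes one such share ($21,000).
The children's combined portion ($84,000) is divided into 4 shares of $21,000: Yolanda, Wendel, and Dagny each take $21,000; Xiulan's $21,000 share passes to Xiulan's issue.
Xiulan's share ($21,000) is divided into 2 shares of $10,500: Idris and Jarrah each take $10,500.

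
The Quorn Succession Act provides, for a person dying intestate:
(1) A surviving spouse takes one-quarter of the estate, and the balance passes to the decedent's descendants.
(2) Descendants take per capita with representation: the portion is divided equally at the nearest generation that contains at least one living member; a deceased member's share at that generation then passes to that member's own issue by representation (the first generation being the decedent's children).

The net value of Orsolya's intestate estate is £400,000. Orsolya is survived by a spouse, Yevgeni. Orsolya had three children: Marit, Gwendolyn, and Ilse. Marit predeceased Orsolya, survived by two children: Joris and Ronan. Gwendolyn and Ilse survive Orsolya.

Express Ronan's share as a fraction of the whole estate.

Ronan receives 1/8 of the estate.

Yevgeni takes one-quarter of £400,000 = £100,000. The remaining £300,000 passes to the descendants.
The descendants' portion (£300,000) is divided into 3 shares of £100,000: Gwendolyn and Ilse each take £100,000; Marit's £100,000 share passes to Marit's issue.
Marit's share (£100,000) is divided into 2 shares of £50,000: Joris and Ronan each take £50,000.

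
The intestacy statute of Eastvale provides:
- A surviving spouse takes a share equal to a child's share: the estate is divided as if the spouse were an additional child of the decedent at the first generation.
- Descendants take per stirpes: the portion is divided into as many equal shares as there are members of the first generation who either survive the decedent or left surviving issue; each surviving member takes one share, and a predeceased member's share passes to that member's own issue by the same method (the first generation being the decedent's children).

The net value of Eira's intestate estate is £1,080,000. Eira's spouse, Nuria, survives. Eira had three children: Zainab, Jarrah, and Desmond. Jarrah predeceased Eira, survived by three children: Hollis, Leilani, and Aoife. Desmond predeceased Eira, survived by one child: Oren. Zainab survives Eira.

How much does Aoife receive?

Aoife receives £90,000.

The spouse counts as an additional share at the children's level, so there are 4 primary shares of £270,000. Nuria takes one such share (£270,000).
The children's combined portion (£810,000) is divided into 3 shares of £270,000: Zainab takes £270,000; Jarrah's £270,000 share passes to Jarrah's issue; Desmond's £270,000 share passes to Desmond's issue.
Jarrah's share (£270,000) is divided into 3 shares of £90,000: Hollis, Leilani, and Aoife each take £90,000.
Desmond's share (£270,000) passes entirely to Oren.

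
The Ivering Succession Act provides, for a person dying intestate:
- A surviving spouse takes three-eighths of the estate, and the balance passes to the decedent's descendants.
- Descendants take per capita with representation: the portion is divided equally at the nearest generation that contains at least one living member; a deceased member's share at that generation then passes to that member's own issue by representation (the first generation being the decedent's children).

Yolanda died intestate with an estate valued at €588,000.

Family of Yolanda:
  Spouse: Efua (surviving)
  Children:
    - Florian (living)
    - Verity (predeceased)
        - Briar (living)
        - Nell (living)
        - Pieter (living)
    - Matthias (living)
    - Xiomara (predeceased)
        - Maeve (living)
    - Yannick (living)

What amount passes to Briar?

Briar receives €24,500.

Efua takes three-eighths of €588,000 = €220,500. The remaining €367,500 passes to the descendants.
The descendants' portion (€367,500) is divided into 5 shares of €73,500: Florian, Matthias, and Yannick each take €73,500; Verity's €73,500 share passes to Verity's issue; Xiomara's €73,500 share passes to Xiomara's issue.
Verity's share (€73,500) is divided into 3 shares of €24,500: Briar, Nell, and Pieter each take €24,500.
Xiomara's share (€73,500) passes entirely to Maeve.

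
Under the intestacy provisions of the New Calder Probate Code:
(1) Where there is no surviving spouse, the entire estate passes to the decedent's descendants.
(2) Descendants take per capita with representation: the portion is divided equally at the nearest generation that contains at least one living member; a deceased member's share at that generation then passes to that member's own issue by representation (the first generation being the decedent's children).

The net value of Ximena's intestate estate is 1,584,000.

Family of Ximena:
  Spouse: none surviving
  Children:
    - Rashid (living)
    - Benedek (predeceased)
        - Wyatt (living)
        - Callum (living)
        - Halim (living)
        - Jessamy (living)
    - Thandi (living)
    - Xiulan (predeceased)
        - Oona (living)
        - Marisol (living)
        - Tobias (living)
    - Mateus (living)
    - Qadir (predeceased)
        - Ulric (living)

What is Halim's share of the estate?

Halim receives 66,000.

The entire 1,584,000 passes to the descendants.
That amount (1,584,000) is divided into 6 shares of 264,000: Rashid, Thandi, and Mateus each take 264,000; Benedek's 264,000 share passes to Benedek's issue; Xiulan's 264,000 share passes to Xiulan's issue; Qadir's 264,000 share passes to Qadir's issue.
Benedek's share (264,000) is divided into 4 shares of 66,000: Wyatt, Callum, Halim, and Jessamy each take 66,000.
Xiulan's share (264,000) is divided into 3 shares of 88,000: Oona, Marisol, and Tobias each take 88,000.
Qadir's share (264,000) passes entirely to Ulric.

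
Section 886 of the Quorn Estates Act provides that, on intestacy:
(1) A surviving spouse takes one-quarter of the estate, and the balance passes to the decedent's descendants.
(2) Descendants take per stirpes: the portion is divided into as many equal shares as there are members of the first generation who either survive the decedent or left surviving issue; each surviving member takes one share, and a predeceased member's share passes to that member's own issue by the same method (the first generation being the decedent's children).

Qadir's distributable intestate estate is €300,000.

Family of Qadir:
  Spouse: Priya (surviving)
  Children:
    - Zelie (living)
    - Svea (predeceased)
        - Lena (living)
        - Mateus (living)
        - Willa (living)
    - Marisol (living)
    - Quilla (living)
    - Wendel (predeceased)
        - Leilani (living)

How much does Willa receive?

Priya takes one-quarter of €300,000 = €75,000. The remaining €225,000 passes to the descendants.
The descendants' portion (€225,000) is divided into 5 shares of €45,000: Zelie, Marisol, and Quilla each take €45,000; Svea's €45,000 share passes to Svea's issue; Wendel's €45,000 share passes to Wendel's issue.
Svea's share (€45,000) is divided into 3 shares of €15,000: Lena, Mateus, and Willa each take €15,000.
Wendel's share (€45,000) passes entirely to Leilani.

Willa receives €15,000.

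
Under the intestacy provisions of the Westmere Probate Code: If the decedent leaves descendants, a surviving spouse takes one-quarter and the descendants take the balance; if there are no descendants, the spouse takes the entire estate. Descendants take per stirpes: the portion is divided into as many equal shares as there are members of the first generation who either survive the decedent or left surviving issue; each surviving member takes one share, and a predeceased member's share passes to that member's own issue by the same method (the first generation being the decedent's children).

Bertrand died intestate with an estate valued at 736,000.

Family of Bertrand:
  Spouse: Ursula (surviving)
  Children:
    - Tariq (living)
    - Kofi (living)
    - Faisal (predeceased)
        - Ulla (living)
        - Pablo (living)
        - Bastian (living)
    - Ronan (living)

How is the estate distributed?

Ursula: 184,000; Tariq: 138,000; Kofi: 138,000; Ulla: 46,000; Pablo: 46,000; Bastian: 46,000; Ronan: 138,000

Ursula takes one-quarter of 736,000 = 184,000. The remaining 552,000 passes to the descendants.
The descendants' portion (552,000) is divided into 4 shares of 138,000: Tariq, Kofi, and Ronan each take 138,000; Faisal's 138,000 share passes to Faisal's issue.
Faisal's share (138,000) is divided into 3 shares of 46,000: Ulla, Pablo, and Bastian each take 46,000.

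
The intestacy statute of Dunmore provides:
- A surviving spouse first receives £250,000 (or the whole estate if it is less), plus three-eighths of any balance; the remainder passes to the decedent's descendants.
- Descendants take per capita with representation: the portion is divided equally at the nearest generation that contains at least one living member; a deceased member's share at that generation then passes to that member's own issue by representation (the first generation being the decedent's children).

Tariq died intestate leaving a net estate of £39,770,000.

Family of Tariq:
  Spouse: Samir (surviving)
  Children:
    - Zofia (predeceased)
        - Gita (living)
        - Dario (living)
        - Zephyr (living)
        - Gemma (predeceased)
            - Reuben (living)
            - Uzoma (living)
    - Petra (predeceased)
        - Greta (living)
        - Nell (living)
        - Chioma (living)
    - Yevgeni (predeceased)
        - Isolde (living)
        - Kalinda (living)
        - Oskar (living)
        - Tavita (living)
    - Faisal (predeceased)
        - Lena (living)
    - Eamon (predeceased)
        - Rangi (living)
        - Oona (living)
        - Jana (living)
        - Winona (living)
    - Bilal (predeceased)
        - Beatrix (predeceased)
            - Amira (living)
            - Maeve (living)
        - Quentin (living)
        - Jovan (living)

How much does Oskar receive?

Oskar receives £1,300,000.

Samir first takes £250,000, leaving a balance of £39,520,000. Samir then takes three-eighths of the balance (£14,820,000), for a total of £15,070,000. The remaining £24,700,000 passes to the descendants.
No child survives, so the initial division is made at the grandchildren's generation.
The descendants' portion (£24,700,000) is divided into 19 shares of £1,300,000: Gita, Dario, Zephyr, Greta, Nell, Chioma, Isolde, Kalinda, Oskar, Tavita, Lena, Rangi, Oona, Jana, Winona, Quentin, and Jovan each take £1,300,000; Gemma's £1,300,000 share passes to Gemma's issue; Beatrix's £1,300,000 share passes to Beatrix's issue.
Gemma's share (£1,300,000) is divided into 2 shares of £650,000: Reuben and Uzoma each take £650,000.
Beatrix's share (£1,300,000) is divided into 2 shares of £650,000: Amira and Maeve each take £650,000.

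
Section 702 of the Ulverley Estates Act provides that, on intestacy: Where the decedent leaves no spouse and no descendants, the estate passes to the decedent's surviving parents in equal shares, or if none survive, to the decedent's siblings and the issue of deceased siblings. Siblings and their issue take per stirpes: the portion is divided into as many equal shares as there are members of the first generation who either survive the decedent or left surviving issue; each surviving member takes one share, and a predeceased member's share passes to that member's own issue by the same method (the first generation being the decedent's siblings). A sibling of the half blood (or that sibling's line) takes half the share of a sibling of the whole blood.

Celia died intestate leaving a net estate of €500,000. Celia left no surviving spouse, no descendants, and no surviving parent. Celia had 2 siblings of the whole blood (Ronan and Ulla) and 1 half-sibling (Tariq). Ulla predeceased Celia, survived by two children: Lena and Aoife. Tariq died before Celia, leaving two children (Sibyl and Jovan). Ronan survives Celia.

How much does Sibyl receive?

Sibyl receives €50,000.

The entire €500,000 passes to the siblings and their issue.
Counting each half-blood sibling's line as half a unit, there are 5/2 units in €500,000, so one unit is €200,000. Whole-blood lines (Ronan and Ulla) take €200,000 each; half-blood lines (Tariq) take €100,000 each.
Ulla's share (€200,000) is divided into 2 shares of €100,000: Lena and Aoife each take €100,000.
Tariq's share (€100,000) is divided into 2 shares of €50,000: Sibyl and Jovan each take €50,000.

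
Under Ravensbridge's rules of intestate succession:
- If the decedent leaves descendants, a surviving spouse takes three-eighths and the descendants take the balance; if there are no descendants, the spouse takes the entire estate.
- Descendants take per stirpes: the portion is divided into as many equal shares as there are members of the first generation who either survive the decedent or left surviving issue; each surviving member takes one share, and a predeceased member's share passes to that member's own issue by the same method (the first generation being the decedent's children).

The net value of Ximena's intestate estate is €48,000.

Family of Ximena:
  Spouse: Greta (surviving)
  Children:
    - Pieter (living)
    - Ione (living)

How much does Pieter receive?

Greta takes three-eighths of €48,000 = €18,000. The remaining €30,000 passes to the descendants.
The descendants' portion (€30,000) is divided into 2 shares of €15,000: Pieter and Ione each take €15,000.

Pieter receives €15,000.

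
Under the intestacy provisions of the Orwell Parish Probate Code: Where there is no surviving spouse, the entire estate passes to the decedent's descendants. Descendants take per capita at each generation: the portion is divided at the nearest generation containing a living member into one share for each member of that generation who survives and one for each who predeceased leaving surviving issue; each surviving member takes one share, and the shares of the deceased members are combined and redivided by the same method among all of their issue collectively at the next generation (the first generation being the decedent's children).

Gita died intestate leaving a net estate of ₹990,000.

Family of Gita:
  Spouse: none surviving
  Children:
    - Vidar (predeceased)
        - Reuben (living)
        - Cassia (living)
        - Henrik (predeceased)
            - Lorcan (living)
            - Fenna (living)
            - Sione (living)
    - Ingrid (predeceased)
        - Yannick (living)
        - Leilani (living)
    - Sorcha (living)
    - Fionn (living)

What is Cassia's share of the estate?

Cassia receives ₹99,000.

The entire ₹990,000 passes to the descendants.
That amount (₹990,000) is divided at the children's generation into 4 shares of ₹247,500. Sorcha and Fionn each take ₹247,500. The 2 shares of the deceased (Vidar and Ingrid) are combined into a pool of ₹495,000.
That pool (₹495,000) is divided at the grandchildren's generation into 5 shares of ₹99,000. Reuben, Cassia, Yannick, and Leilani each take ₹99,000. The remaining share for the deceased Henrik (₹99,000) is carried to the next generation.
That pool (₹99,000) is divided at the great-grandchildren's generation equally among Lorcan, Fenna, and Sione: ₹33,000 each.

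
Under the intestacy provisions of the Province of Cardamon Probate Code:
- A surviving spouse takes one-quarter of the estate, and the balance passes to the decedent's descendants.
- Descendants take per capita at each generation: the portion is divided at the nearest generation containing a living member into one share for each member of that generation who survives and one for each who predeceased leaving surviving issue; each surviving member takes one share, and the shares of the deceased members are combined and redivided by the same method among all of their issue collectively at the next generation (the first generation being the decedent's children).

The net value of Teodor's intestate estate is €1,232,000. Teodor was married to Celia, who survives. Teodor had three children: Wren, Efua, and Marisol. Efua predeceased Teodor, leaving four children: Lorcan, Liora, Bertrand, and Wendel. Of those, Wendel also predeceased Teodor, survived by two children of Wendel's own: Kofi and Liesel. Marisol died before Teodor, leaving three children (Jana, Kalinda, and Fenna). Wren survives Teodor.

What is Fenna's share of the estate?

Celia takes one-quarter of €1,232,000 = €308,000. The remaining €924,000 passes to the descendants.
The descendants' portion (€924,000) is divided at the children's generation into 3 shares of €308,000. Wren takes €308,000. The 2 shares of the deceased (Efua and Marisol) are combined into a pool of €616,000.
That pool (€616,000) is divided at the grandchildren's generation into 7 shares of €88,000. Lorcan, Liora, Bertrand, Jana, Kalinda, and Fenna each take €88,000. The remaining share for the deceased Wendel (€88,000) is carried to the next generation.
That pool (€88,000) is divided at the great-grandchildren's generation equally among Kofi and Liesel: €44,000 each.

Fenna receives €88,000.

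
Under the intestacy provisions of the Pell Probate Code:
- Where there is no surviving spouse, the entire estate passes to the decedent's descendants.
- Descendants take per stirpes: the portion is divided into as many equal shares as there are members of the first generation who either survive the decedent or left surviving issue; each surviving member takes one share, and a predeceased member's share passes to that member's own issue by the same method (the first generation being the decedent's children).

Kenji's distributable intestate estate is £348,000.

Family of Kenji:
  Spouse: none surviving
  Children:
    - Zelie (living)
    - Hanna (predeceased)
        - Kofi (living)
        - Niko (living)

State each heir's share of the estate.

Zelie: £174,000; Kofi: £87,000; Niko: £87,000

The entire £348,000 passes to the descendants.
That amount (£348,000) is divided into 2 shares of £174,000: Zelie takes £174,000; Hanna's £174,000 share passes to Hanna's issue.
Hanna's share (£174,000) is divided into 2 shares of £87,000: Kofi and Niko each take £87,000.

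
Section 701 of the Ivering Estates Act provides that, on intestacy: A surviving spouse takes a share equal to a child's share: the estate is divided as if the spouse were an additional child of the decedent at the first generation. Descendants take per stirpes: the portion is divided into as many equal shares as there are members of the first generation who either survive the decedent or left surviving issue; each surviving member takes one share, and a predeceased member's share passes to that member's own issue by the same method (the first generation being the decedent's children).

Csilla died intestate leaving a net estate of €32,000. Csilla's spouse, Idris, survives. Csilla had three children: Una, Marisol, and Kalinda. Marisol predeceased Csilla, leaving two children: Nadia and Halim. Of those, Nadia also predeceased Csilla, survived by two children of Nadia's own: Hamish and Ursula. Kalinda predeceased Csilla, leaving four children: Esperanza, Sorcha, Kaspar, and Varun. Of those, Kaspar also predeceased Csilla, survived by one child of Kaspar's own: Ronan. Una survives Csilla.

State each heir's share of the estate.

Idris: €8,000; Una: €8,000; Hamish: €2,000; Ursula: €2,000; Halim: €4,000; Esperanza: €2,000; Sorcha: €2,000; Ronan: €2,000; Varun: €2,000

The spouse counts as an additional share at the children's level, so there are 4 primary shares of €8,000. Idris takes one such share (€8,000).
The children's combined portion (€24,000) is divided into 3 shares of €8,000: Una takes €8,000; Marisol's €8,000 share passes to Marisol's issue; Kalinda's €8,000 share passes to Kalinda's issue.
Marisol's share (€8,000) is divided into 2 shares of €4,000: Halim takes €4,000; Nadia's €4,000 share passes to Nadia's issue.
Nadia's share (€4,000) is divided into 2 shares of €2,000: Hamish and Ursula each take €2,000.
Kalinda's share (€8,000) is divided into 4 shares of €2,000: Esperanza, Sorcha, and Varun each take €2,000; Kaspar's €2,000 share passes to Kaspar's issue.
Kaspar's share (€2,000) passes entirely to Ronan.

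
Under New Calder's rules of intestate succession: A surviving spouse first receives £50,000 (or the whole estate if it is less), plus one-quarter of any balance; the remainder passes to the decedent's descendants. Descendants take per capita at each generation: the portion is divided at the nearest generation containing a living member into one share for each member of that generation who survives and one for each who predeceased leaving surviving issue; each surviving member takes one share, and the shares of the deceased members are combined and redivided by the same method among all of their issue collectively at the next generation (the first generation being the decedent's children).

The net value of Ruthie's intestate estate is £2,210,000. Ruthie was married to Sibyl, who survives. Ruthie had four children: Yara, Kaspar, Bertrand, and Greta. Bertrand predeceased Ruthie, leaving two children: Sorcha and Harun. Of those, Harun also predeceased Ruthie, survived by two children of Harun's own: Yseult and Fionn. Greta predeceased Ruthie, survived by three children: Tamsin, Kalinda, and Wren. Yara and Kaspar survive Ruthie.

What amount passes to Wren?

Wren receives £162,000.

Sibyl first takes £50,000, leaving a balance of £2,160,000. Sibyl then takes one-quarter of the balance (£540,000), for a total of £590,000. The remaining £1,620,000 passes to the descendants.
The descendants' portion (£1,620,000) is divided at the children's generation into 4 shares of £405,000. Yara and Kaspar each take £405,000. The 2 shares of the deceased (Bertrand and Greta) are combined into a pool of £810,000.
That pool (£810,000) is divided at the grandchildren's generation into 5 shares of £162,000. Sorcha, Tamsin, Kalinda, and Wren each take £162,000. The remaining share for the deceased Harun (£162,000) is carried to the next generation.
That pool (£162,000) is divided at the great-grandchildren's generation equally among Yseult and Fionn: £81,000 each.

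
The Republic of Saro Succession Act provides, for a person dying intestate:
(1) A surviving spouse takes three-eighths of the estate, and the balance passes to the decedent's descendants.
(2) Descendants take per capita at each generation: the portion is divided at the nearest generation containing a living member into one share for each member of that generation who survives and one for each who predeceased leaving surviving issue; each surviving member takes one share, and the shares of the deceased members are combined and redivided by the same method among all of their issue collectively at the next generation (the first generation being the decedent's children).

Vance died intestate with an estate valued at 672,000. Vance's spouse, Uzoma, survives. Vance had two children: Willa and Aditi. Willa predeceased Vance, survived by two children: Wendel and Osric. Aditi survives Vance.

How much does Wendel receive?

Wendel receives 105,000.

Uzoma takes three-eighths of 672,000 = 252,000. The remaining 420,000 passes to the descendants.
The descendants' portion (420,000) is divided at the children's generation into 2 shares of 210,000. Aditi takes 210,000. The remaining share for the deceased Willa (210,000) is carried to the next generation.
That pool (210,000) is divided at the grandchildren's generation equally among Wendel and Osric: 105,000 each.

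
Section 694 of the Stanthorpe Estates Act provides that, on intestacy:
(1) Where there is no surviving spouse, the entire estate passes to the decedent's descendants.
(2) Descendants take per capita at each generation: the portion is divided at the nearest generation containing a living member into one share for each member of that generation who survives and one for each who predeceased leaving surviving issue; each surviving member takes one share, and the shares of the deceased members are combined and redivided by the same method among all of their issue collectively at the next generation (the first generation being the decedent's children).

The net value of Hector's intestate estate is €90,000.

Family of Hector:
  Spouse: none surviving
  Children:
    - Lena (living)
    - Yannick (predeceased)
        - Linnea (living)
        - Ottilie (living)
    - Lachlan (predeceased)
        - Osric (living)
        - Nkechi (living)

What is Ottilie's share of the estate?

Ottilie receives €15,000.

The entire €90,000 passes to the descendants.
That amount (€90,000) is divided at the children's generation into 3 shares of €30,000. Lena takes €30,000. The 2 shares of the deceased (Yannick and Lachlan) are combined into a pool of €60,000.
That pool (€60,000) is divided at the grandchildren's generation equally among Linnea, Ottilie, Osric, and Nkechi: €15,000 each.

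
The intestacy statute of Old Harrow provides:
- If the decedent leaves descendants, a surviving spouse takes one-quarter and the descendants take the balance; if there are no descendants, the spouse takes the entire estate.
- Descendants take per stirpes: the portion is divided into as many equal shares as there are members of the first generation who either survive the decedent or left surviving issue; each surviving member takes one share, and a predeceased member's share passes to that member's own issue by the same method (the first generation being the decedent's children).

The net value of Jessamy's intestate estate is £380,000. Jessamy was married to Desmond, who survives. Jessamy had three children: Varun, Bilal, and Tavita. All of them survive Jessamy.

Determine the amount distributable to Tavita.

Desmond takes one-quarter of £380,000 = £95,000. The remaining £285,000 passes to the descendants.
The descendants' portion (£285,000) is divided into 3 shares of £95,000: Varun, Bilal, and Tavita each take £95,000.

Tavita receives £95,000.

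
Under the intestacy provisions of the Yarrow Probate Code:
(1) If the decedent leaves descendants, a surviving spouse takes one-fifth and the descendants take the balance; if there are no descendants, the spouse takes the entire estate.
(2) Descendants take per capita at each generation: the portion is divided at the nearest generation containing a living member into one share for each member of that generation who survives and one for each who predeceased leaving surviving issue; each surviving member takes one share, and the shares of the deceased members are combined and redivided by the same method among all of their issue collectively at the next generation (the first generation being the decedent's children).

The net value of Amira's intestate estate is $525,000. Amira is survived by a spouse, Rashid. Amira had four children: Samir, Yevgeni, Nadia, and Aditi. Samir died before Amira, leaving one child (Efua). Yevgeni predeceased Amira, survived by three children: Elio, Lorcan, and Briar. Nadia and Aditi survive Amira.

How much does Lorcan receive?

Rashid takes one-fifth of $525,000 = $105,000. The remaining $420,000 passes to the descendants.
The descendants' portion ($420,000) is divided at the children's generation into 4 shares of $105,000. Nadia and Aditi each take $105,000. The 2 shares of the deceased (Samir and Yevgeni) are combined into a pool of $210,000.
That pool ($210,000) is divided at the grandchildren's generation equally among Efua, Elio, Lorcan, and Briar: $52,500 each.

Lorcan receives $52,500.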